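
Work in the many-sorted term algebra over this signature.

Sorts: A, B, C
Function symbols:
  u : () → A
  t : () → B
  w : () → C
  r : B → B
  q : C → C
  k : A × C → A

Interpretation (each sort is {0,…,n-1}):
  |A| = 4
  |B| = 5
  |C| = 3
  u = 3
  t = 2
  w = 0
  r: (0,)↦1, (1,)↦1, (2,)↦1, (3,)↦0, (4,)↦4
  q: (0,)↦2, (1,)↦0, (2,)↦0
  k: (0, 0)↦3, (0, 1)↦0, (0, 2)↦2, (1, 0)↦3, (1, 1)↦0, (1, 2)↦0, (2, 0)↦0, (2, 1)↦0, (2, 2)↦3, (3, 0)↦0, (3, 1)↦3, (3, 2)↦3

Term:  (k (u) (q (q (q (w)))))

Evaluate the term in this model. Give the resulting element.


value = 3

  u = 3
  w = 0
  (q (w)) = q(0,) = 2
  (q (q (w))) = q(2,) = 0
  (q (q (q (w)))) = q(0,) = 2
  (k (u) (q (q (q (w))))) = k(3, 2) = 3


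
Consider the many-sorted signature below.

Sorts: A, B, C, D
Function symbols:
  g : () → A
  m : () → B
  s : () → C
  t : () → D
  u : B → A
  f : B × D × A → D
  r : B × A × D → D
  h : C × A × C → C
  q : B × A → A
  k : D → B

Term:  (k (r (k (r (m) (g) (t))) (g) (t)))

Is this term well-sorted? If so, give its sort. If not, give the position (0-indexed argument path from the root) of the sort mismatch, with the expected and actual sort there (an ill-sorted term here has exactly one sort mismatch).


well-sorted; sort = B

        (m) : B
        (g) : A
        (t) : D
      (r (m) (g) (t)) : D
    (k (r (m) (g) (t))) : B
    (g) : A
    (t) : D
  (r (k (r (m) (g) (t))) (g) (t)) : D
(k (r (k (r (m) (g) (t))) (g) (t))) : B


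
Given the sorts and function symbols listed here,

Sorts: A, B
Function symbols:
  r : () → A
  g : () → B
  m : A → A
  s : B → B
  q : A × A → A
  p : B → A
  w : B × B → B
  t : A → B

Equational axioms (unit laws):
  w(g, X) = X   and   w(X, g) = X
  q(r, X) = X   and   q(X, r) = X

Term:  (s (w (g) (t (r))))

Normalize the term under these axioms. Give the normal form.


1. (s (w (g) (t (r))))  →  (s (t (r)))

normal form = (s (t (r)))


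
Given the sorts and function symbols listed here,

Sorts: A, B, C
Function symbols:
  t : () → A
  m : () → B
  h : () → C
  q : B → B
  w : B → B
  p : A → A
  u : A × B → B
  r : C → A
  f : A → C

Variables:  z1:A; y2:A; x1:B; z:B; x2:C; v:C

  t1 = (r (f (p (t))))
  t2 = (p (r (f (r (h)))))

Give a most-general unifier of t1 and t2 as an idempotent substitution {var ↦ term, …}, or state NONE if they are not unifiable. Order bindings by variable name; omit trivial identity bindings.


head clash or occurs-check failure — not unifiable

NONE (not unifiable)


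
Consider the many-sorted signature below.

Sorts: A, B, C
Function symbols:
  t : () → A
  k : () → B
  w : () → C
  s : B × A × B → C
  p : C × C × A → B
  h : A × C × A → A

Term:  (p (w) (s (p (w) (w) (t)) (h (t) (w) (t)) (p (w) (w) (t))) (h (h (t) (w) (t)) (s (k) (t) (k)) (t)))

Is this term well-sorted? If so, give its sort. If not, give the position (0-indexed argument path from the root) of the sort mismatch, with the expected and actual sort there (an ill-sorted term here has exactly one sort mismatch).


  (w) : C
      (w) : C
      (w) : C
      (t) : A
    (p (w) (w) (t)) : B
      (t) : A
      (w) : C
      (t) : A
    (h (t) (w) (t)) : A
      (w) : C
      (w) : C
      (t) : A
    (p (w) (w) (t)) : B
  (s (p (w) (w) (t)) (h (t) (w) (t)) (p (w) (w) (t))) : C
      (t) : A
      (w) : C
      (t) : A
    (h (t) (w) (t)) : A
      (k) : B
      (t) : A
      (k) : B
    (s (k) (t) (k)) : C
    (t) : A
  (h (h (t) (w) (t)) (s (k) (t) (k)) (t)) : A
(p (w) (s (p (w) (w) (t)) (h (t) (w) (t)) (p (w) (w) (t))) (h (h (t) (w) (t)) (s (k) (t) (k)) (t))) : B

well-sorted; sort = B


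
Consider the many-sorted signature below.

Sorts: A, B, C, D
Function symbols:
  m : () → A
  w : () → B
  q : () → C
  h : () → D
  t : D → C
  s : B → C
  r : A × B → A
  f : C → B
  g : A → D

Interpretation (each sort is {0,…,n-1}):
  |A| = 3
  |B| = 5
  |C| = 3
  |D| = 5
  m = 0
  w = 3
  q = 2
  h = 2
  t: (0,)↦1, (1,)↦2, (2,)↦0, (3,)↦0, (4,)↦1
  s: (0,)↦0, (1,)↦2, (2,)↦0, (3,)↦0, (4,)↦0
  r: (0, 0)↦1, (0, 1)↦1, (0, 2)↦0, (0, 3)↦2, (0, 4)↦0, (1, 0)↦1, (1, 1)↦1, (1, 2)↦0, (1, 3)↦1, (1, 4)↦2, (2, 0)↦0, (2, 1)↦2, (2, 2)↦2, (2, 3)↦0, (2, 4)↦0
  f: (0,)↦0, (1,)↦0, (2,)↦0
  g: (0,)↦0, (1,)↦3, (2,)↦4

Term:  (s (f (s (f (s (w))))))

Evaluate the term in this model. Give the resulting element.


  w = 3
  (s (w)) = s(3,) = 0
  (f (s (w))) = f(0,) = 0
  (s (f (s (w)))) = s(0,) = 0
  (f (s (f (s (w))))) = f(0,) = 0
  (s (f (s (f (s (w)))))) = s(0,) = 0

value = 0


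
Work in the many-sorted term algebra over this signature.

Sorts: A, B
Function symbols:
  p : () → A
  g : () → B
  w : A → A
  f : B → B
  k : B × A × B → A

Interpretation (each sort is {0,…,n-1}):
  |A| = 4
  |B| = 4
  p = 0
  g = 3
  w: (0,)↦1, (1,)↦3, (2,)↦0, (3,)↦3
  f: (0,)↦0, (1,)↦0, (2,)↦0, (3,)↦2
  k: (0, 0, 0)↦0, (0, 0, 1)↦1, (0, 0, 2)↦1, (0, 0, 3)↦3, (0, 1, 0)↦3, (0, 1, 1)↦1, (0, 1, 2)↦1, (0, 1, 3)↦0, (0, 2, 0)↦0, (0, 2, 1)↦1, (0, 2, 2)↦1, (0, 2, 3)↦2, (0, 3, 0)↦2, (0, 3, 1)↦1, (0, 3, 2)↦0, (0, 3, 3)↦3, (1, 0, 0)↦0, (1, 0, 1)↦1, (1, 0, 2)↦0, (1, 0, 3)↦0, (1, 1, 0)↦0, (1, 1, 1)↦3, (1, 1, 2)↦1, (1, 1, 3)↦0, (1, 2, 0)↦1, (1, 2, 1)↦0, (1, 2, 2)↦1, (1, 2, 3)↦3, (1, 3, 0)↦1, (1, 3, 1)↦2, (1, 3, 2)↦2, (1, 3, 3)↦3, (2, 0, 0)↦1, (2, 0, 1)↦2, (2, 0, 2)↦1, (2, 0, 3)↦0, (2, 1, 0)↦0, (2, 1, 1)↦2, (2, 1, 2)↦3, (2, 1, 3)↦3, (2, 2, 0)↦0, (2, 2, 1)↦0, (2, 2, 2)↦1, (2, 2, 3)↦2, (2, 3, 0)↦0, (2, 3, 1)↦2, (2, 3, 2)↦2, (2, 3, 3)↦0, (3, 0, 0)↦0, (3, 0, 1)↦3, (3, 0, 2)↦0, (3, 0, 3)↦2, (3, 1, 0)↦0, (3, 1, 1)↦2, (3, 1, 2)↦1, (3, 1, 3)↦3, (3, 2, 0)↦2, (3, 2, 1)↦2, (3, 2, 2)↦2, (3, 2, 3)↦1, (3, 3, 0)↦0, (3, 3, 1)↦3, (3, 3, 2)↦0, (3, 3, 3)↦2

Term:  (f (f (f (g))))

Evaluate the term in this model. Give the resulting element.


  g = 3
  (f (g)) = f(3,) = 2
  (f (f (g))) = f(2,) = 0
  (f (f (f (g)))) = f(0,) = 0

value = 0


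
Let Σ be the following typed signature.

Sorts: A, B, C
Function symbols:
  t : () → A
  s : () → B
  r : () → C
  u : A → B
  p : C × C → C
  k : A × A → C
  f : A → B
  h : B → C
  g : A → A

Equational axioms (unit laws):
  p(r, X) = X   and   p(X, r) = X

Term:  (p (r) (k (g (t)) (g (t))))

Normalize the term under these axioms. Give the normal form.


normal form = (k (g (t)) (g (t)))

1. (p (r) (k (g (t)) (g (t))))  →  (k (g (t)) (g (t)))


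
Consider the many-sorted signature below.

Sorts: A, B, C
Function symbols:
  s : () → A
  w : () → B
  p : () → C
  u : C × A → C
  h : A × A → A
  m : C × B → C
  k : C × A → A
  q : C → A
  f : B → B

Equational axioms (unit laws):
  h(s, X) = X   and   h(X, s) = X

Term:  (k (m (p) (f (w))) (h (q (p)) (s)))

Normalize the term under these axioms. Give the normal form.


1. (k (m (p) (f (w))) (h (q (p)) (s)))  →  (k (m (p) (f (w))) (q (p)))

normal form = (k (m (p) (f (w))) (q (p)))


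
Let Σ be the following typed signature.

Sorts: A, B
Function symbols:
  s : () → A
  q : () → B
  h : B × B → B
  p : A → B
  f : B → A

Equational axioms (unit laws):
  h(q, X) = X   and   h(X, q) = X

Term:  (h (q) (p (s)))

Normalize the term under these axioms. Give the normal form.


1. (h (q) (p (s)))  →  (p (s))

normal form = (p (s))


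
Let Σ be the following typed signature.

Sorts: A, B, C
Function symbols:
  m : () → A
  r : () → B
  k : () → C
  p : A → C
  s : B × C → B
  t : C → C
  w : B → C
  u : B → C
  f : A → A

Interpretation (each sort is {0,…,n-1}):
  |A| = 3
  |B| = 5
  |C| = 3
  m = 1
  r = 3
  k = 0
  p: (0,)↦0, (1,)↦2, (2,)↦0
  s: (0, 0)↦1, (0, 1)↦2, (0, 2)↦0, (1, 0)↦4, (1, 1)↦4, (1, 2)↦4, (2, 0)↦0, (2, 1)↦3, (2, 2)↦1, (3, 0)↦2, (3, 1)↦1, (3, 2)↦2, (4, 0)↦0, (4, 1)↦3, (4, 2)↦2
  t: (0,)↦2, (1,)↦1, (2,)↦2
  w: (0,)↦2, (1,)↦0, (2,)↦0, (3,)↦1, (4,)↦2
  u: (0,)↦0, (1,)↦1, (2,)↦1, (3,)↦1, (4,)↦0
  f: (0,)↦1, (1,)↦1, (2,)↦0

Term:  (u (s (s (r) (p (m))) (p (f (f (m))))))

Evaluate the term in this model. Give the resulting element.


value = 1

  r = 3
  m = 1
  (p (m)) = p(1,) = 2
  (s (r) (p (m))) = s(3, 2) = 2
  m = 1
  (f (m)) = f(1,) = 1
  (f (f (m))) = f(1,) = 1
  (p (f (f (m)))) = p(1,) = 2
  (s (s (r) (p (m))) (p (f (f (m))))) = s(2, 2) = 1
  (u (s (s (r) (p (m))) (p (f (f (m)))))) = u(1,) = 1


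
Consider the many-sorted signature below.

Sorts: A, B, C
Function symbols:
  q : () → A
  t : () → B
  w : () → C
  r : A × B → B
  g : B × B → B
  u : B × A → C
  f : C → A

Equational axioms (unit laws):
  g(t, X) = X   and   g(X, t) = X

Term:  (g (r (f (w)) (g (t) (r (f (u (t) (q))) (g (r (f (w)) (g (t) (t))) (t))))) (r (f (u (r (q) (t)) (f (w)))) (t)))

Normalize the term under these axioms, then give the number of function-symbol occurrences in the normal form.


size = 22

1. (g (r (f (w)) (g (t) (r (f (u (t) (q))) (g (r (f (w)) (g (t) (t))) (t))))) (r (f (u (r (q) (t)) (f (w)))) (t)))  →  (g (r (f (w)) (r (f (u (t) (q))) (g (r (f (w)) (g (t) (t))) (t)))) (r (f (u (r (q) (t)) (f (w)))) (t)))
2. (g (r (f (w)) (r (f (u (t) (q))) (g (r (f (w)) (g (t) (t))) (t)))) (r (f (u (r (q) (t)) (f (w)))) (t)))  →  (g (r (f (w)) (r (f (u (t) (q))) (r (f (w)) (g (t) (t))))) (r (f (u (r (q) (t)) (f (w)))) (t)))
3. (g (r (f (w)) (r (f (u (t) (q))) (r (f (w)) (g (t) (t))))) (r (f (u (r (q) (t)) (f (w)))) (t)))  →  (g (r (f (w)) (r (f (u (t) (q))) (r (f (w)) (t)))) (r (f (u (r (q) (t)) (f (w)))) (t)))
normal form: (g (r (f (w)) (r (f (u (t) (q))) (r (f (w)) (t)))) (r (f (u (r (q) (t)) (f (w)))) (t)))


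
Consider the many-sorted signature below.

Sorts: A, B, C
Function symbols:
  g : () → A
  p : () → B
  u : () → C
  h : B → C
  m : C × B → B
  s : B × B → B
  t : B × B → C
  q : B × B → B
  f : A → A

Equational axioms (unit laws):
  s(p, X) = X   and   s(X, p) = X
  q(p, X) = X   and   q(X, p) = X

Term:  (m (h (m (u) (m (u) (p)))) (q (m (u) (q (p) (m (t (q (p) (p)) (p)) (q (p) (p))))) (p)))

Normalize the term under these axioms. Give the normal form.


1. (m (h (m (u) (m (u) (p)))) (q (m (u) (q (p) (m (t (q (p) (p)) (p)) (q (p) (p))))) (p)))  →  (m (h (m (u) (m (u) (p)))) (m (u) (q (p) (m (t (q (p) (p)) (p)) (q (p) (p))))))
2. (m (h (m (u) (m (u) (p)))) (m (u) (q (p) (m (t (q (p) (p)) (p)) (q (p) (p))))))  →  (m (h (m (u) (m (u) (p)))) (m (u) (m (t (q (p) (p)) (p)) (q (p) (p)))))
3. (m (h (m (u) (m (u) (p)))) (m (u) (m (t (q (p) (p)) (p)) (q (p) (p)))))  →  (m (h (m (u) (m (u) (p)))) (m (u) (m (t (p) (p)) (q (p) (p)))))
4. (m (h (m (u) (m (u) (p)))) (m (u) (m (t (p) (p)) (q (p) (p)))))  →  (m (h (m (u) (m (u) (p)))) (m (u) (m (t (p) (p)) (p))))

normal form = (m (h (m (u) (m (u) (p)))) (m (u) (m (t (p) (p)) (p))))


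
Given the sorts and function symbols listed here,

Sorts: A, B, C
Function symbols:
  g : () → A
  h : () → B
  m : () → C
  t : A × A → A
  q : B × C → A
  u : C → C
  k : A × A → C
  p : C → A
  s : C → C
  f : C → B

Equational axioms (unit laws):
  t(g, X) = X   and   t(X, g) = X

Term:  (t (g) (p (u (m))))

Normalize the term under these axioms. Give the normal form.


normal form = (p (u (m)))

1. (t (g) (p (u (m))))  →  (p (u (m)))


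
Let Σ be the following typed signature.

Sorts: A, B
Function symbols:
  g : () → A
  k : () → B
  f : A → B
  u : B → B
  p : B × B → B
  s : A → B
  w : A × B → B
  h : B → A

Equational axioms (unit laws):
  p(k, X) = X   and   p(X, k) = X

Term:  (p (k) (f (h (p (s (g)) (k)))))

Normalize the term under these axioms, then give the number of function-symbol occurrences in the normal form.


size = 4

1. (p (k) (f (h (p (s (g)) (k)))))  →  (f (h (p (s (g)) (k))))
2. (f (h (p (s (g)) (k))))  →  (f (h (s (g))))
normal form: (f (h (s (g))))


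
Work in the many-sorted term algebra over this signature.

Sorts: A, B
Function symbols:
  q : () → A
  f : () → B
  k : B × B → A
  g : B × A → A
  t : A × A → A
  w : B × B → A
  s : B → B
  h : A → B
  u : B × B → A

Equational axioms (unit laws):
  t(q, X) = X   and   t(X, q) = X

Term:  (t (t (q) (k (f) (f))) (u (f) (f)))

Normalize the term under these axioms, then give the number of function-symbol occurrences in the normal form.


size = 7

1. (t (t (q) (k (f) (f))) (u (f) (f)))  →  (t (k (f) (f)) (u (f) (f)))
normal form: (t (k (f) (f)) (u (f) (f)))


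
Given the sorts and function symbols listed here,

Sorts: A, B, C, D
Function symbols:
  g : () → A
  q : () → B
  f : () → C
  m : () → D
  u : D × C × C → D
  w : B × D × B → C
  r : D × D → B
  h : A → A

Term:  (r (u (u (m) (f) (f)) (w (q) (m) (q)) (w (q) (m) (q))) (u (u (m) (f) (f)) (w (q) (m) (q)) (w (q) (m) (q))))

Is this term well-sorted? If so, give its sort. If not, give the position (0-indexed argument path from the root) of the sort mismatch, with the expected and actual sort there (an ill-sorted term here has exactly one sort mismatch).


      (m) : D
      (f) : C
      (f) : C
    (u (m) (f) (f)) : D
      (q) : B
      (m) : D
      (q) : B
    (w (q) (m) (q)) : C
      (q) : B
      (m) : D
      (q) : B
    (w (q) (m) (q)) : C
  (u (u (m) (f) (f)) (w (q) (m) (q)) (w (q) (m) (q))) : D
      (m) : D
      (f) : C
      (f) : C
    (u (m) (f) (f)) : D
      (q) : B
      (m) : D
      (q) : B
    (w (q) (m) (q)) : C
      (q) : B
      (m) : D
      (q) : B
    (w (q) (m) (q)) : C
  (u (u (m) (f) (f)) (w (q) (m) (q)) (w (q) (m) (q))) : D
(r (u (u (m) (f) (f)) (w (q) (m) (q)) (w (q) (m) (q))) (u (u (m) (f) (f)) (w (q) (m) (q)) (w (q) (m) (q)))) : B

well-sorted; sort = B


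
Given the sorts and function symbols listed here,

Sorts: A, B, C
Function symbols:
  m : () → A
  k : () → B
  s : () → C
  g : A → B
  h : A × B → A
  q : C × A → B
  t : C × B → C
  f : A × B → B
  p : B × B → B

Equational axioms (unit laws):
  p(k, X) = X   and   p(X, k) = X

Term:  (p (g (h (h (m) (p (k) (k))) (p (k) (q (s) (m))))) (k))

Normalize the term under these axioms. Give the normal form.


1. (p (g (h (h (m) (p (k) (k))) (p (k) (q (s) (m))))) (k))  →  (g (h (h (m) (p (k) (k))) (p (k) (q (s) (m)))))
2. (g (h (h (m) (p (k) (k))) (p (k) (q (s) (m)))))  →  (g (h (h (m) (k)) (p (k) (q (s) (m)))))
3. (g (h (h (m) (k)) (p (k) (q (s) (m)))))  →  (g (h (h (m) (k)) (q (s) (m))))

normal form = (g (h (h (m) (k)) (q (s) (m))))


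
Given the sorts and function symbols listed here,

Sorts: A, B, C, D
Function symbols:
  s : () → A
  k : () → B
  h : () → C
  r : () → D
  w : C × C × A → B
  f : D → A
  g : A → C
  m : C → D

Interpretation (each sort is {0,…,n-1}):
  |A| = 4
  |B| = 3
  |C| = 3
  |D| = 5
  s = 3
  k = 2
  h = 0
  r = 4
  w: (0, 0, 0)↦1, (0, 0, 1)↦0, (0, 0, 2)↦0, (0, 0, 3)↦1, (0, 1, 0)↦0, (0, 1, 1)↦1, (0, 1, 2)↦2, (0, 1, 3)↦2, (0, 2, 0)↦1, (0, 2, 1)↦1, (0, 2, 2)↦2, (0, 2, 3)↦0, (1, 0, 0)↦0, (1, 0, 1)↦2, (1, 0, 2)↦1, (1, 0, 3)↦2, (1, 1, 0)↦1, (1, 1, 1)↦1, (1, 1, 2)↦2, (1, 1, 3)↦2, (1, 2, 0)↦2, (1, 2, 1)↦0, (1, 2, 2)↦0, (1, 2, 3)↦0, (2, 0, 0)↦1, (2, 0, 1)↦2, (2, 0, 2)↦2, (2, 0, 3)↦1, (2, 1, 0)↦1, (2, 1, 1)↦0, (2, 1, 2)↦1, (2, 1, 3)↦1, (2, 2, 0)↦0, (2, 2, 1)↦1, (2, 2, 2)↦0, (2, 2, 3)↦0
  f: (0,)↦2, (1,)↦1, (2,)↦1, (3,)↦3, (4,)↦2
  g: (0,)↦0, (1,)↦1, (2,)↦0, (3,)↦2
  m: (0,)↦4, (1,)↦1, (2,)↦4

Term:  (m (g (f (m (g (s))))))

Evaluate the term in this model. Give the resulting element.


value = 4

  s = 3
  (g (s)) = g(3,) = 2
  (m (g (s))) = m(2,) = 4
  (f (m (g (s)))) = f(4,) = 2
  (g (f (m (g (s))))) = g(2,) = 0
  (m (g (f (m (g (s)))))) = m(0,) = 4


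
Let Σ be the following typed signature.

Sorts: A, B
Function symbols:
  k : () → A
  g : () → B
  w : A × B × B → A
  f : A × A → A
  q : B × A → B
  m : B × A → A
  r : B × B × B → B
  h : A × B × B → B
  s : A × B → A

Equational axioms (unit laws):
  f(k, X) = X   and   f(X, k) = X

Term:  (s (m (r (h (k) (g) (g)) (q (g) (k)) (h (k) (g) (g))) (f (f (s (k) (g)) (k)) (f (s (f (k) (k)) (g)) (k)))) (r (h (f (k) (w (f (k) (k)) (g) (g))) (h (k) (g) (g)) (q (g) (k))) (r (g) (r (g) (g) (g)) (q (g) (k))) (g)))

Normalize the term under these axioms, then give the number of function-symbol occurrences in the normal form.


size = 44

1. (s (m (r (h (k) (g) (g)) (q (g) (k)) (h (k) (g) (g))) (f (f (s (k) (g)) (k)) (f (s (f (k) (k)) (g)) (k)))) (r (h (f (k) (w (f (k) (k)) (g) (g))) (h (k) (g) (g)) (q (g) (k))) (r (g) (r (g) (g) (g)) (q (g) (k))) (g)))  →  (s (m (r (h (k) (g) (g)) (q (g) (k)) (h (k) (g) (g))) (f (s (k) (g)) (f (s (f (k) (k)) (g)) (k)))) (r (h (f (k) (w (f (k) (k)) (g) (g))) (h (k) (g) (g)) (q (g) (k))) (r (g) (r (g) (g) (g)) (q (g) (k))) (g)))
2. (s (m (r (h (k) (g) (g)) (q (g) (k)) (h (k) (g) (g))) (f (s (k) (g)) (f (s (f (k) (k)) (g)) (k)))) (r (h (f (k) (w (f (k) (k)) (g) (g))) (h (k) (g) (g)) (q (g) (k))) (r (g) (r (g) (g) (g)) (q (g) (k))) (g)))  →  (s (m (r (h (k) (g) (g)) (q (g) (k)) (h (k) (g) (g))) (f (s (k) (g)) (s (f (k) (k)) (g)))) (r (h (f (k) (w (f (k) (k)) (g) (g))) (h (k) (g) (g)) (q (g) (k))) (r (g) (r (g) (g) (g)) (q (g) (k))) (g)))
3. (s (m (r (h (k) (g) (g)) (q (g) (k)) (h (k) (g) (g))) (f (s (k) (g)) (s (f (k) (k)) (g)))) (r (h (f (k) (w (f (k) (k)) (g) (g))) (h (k) (g) (g)) (q (g) (k))) (r (g) (r (g) (g) (g)) (q (g) (k))) (g)))  →  (s (m (r (h (k) (g) (g)) (q (g) (k)) (h (k) (g) (g))) (f (s (k) (g)) (s (k) (g)))) (r (h (f (k) (w (f (k) (k)) (g) (g))) (h (k) (g) (g)) (q (g) (k))) (r (g) (r (g) (g) (g)) (q (g) (k))) (g)))
4. (s (m (r (h (k) (g) (g)) (q (g) (k)) (h (k) (g) (g))) (f (s (k) (g)) (s (k) (g)))) (r (h (f (k) (w (f (k) (k)) (g) (g))) (h (k) (g) (g)) (q (g) (k))) (r (g) (r (g) (g) (g)) (q (g) (k))) (g)))  →  (s (m (r (h (k) (g) (g)) (q (g) (k)) (h (k) (g) (g))) (f (s (k) (g)) (s (k) (g)))) (r (h (w (f (k) (k)) (g) (g)) (h (k) (g) (g)) (q (g) (k))) (r (g) (r (g) (g) (g)) (q (g) (k))) (g)))
5. (s (m (r (h (k) (g) (g)) (q (g) (k)) (h (k) (g) (g))) (f (s (k) (g)) (s (k) (g)))) (r (h (w (f (k) (k)) (g) (g)) (h (k) (g) (g)) (q (g) (k))) (r (g) (r (g) (g) (g)) (q (g) (k))) (g)))  →  (s (m (r (h (k) (g) (g)) (q (g) (k)) (h (k) (g) (g))) (f (s (k) (g)) (s (k) (g)))) (r (h (w (k) (g) (g)) (h (k) (g) (g)) (q (g) (k))) (r (g) (r (g) (g) (g)) (q (g) (k))) (g)))
normal form: (s (m (r (h (k) (g) (g)) (q (g) (k)) (h (k) (g) (g))) (f (s (k) (g)) (s (k) (g)))) (r (h (w (k) (g) (g)) (h (k) (g) (g)) (q (g) (k))) (r (g) (r (g) (g) (g)) (q (g) (k))) (g)))


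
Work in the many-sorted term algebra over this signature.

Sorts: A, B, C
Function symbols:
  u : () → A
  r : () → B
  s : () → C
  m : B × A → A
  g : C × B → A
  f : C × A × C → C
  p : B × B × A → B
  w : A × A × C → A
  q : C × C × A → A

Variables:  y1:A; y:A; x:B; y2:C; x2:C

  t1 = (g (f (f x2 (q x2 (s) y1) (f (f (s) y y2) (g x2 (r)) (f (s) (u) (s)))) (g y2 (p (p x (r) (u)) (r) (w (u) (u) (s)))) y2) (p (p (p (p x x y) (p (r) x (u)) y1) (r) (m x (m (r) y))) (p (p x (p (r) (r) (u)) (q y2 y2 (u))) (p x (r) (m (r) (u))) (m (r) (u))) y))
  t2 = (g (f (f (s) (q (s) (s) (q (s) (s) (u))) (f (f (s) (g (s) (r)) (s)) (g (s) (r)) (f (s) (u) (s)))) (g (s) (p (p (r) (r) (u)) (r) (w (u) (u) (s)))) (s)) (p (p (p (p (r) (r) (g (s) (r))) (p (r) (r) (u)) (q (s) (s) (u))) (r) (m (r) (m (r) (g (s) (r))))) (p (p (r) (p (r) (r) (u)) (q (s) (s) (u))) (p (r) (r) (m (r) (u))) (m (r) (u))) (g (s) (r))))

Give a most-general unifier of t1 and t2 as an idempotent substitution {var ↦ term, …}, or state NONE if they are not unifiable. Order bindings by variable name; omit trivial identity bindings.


{x ↦ (r), x2 ↦ (s), y ↦ (g (s) (r)), y1 ↦ (q (s) (s) (u)), y2 ↦ (s)}


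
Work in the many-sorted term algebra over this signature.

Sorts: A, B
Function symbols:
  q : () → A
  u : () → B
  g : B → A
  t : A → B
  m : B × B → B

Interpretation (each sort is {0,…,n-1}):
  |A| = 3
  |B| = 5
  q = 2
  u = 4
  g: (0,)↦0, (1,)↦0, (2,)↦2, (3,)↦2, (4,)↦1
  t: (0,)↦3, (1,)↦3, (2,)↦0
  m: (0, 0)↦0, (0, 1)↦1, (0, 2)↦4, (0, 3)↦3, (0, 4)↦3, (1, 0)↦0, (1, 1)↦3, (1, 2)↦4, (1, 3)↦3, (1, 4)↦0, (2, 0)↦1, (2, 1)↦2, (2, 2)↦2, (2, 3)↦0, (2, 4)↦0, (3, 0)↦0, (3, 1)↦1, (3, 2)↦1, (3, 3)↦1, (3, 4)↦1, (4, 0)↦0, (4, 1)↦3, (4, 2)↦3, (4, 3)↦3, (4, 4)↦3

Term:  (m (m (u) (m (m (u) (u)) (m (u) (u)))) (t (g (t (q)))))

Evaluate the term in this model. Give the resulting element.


value = 1

  u = 4
  u = 4
  u = 4
  (m (u) (u)) = m(4, 4) = 3
  u = 4
  u = 4
  (m (u) (u)) = m(4, 4) = 3
  (m (m (u) (u)) (m (u) (u))) = m(3, 3) = 1
  (m (u) (m (m (u) (u)) (m (u) (u)))) = m(4, 1) = 3
  q = 2
  (t (q)) = t(2,) = 0
  (g (t (q))) = g(0,) = 0
  (t (g (t (q)))) = t(0,) = 3
  (m (m (u) (m (m (u) (u)) (m (u) (u)))) (t (g (t (q))))) = m(3, 3) = 1


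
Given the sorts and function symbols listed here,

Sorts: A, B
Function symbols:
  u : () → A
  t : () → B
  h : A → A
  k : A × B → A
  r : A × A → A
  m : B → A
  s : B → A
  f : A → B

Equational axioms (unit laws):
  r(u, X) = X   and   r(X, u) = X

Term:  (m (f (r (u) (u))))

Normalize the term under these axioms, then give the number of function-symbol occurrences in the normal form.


1. (m (f (r (u) (u))))  →  (m (f (u)))
normal form: (m (f (u)))

size = 3


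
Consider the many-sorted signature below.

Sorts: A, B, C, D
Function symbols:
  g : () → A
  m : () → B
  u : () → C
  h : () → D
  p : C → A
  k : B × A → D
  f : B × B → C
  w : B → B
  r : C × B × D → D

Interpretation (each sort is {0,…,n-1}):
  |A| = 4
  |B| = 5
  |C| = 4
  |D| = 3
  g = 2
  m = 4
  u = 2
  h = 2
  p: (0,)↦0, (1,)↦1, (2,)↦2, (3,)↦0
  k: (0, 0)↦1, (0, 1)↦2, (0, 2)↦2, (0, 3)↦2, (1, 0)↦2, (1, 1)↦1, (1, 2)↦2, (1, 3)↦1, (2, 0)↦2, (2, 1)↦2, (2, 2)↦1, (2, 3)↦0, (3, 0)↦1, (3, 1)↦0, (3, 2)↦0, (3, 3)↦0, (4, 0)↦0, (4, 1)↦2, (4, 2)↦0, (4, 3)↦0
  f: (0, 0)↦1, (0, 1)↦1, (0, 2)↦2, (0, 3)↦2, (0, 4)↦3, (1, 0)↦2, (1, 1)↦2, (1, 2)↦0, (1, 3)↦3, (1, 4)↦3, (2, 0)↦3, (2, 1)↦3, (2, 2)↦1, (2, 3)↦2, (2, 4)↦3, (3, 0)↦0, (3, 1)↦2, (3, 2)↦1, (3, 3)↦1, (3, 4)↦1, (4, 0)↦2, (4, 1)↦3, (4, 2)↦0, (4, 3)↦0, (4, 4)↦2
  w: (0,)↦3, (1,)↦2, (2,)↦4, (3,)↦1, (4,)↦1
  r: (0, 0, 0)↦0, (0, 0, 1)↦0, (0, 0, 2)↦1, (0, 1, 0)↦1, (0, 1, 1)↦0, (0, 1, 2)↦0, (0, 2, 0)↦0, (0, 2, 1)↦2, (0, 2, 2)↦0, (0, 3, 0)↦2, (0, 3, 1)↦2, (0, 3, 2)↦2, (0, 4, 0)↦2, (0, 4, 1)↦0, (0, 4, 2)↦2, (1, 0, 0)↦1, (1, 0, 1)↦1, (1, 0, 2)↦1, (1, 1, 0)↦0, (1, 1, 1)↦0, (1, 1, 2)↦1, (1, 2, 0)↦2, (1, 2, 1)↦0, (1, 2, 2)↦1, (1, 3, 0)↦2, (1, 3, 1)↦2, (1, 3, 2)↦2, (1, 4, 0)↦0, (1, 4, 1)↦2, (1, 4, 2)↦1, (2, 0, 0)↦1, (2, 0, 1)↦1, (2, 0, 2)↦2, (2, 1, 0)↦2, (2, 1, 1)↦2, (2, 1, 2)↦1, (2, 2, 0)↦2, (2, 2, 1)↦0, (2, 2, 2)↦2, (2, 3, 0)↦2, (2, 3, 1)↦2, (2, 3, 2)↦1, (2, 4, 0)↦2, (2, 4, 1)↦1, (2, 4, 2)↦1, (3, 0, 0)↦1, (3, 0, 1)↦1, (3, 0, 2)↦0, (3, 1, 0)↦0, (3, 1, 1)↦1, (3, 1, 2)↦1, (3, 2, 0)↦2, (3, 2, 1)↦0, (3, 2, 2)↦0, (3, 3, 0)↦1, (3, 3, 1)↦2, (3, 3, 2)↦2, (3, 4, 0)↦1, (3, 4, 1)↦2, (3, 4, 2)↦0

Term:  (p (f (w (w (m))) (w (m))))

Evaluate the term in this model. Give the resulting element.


value = 0

  m = 4
  (w (m)) = w(4,) = 1
  (w (w (m))) = w(1,) = 2
  m = 4
  (w (m)) = w(4,) = 1
  (f (w (w (m))) (w (m))) = f(2, 1) = 3
  (p (f (w (w (m))) (w (m)))) = p(3,) = 0


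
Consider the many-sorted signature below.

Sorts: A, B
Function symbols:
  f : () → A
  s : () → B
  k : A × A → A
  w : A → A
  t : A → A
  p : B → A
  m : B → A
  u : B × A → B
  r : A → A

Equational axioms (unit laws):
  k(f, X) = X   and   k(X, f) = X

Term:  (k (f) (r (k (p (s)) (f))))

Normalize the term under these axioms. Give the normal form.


1. (k (f) (r (k (p (s)) (f))))  →  (r (k (p (s)) (f)))
2. (r (k (p (s)) (f)))  →  (r (p (s)))

normal form = (r (p (s)))


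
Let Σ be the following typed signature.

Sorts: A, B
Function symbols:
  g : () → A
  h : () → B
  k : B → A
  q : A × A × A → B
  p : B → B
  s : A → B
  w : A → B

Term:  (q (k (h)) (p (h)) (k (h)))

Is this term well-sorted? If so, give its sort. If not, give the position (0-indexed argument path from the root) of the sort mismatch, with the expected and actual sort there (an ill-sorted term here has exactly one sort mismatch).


    (h) : B
  (k (h)) : A
    (h) : B
  (p (h)) : B
    (h) : B
  (k (h)) : A
(q (k (h)) (p (h)) (k (h))) : ✗ arg 1 at [1] has sort B, expected A

ill-sorted at position [1]: expected A, got B


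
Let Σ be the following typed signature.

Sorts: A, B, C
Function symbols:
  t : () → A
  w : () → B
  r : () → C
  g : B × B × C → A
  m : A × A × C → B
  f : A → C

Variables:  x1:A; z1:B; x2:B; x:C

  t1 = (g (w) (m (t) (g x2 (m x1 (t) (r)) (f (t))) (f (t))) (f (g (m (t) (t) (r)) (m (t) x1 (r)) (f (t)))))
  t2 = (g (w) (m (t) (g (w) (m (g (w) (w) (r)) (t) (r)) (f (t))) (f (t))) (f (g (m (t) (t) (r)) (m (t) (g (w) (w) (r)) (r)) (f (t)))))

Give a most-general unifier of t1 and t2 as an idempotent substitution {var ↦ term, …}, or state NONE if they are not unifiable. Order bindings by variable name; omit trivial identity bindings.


{x1 ↦ (g (w) (w) (r)), x2 ↦ (w)}


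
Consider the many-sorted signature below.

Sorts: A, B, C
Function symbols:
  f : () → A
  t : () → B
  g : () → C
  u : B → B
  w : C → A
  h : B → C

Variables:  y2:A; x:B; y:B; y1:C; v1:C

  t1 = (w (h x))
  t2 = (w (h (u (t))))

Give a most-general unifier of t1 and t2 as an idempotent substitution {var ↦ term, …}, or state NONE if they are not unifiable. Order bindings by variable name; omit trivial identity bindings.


{x ↦ (u (t))}


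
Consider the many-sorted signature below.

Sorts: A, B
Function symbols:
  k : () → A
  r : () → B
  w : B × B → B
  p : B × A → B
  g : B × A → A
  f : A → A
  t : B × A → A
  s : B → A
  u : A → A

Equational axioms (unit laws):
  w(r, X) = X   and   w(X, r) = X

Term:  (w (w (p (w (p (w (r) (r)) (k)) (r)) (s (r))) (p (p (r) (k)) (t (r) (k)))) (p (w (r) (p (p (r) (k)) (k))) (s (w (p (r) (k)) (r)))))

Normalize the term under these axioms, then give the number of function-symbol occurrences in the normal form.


size = 25

1. (w (w (p (w (p (w (r) (r)) (k)) (r)) (s (r))) (p (p (r) (k)) (t (r) (k)))) (p (w (r) (p (p (r) (k)) (k))) (s (w (p (r) (k)) (r)))))  →  (w (w (p (p (w (r) (r)) (k)) (s (r))) (p (p (r) (k)) (t (r) (k)))) (p (w (r) (p (p (r) (k)) (k))) (s (w (p (r) (k)) (r)))))
2. (w (w (p (p (w (r) (r)) (k)) (s (r))) (p (p (r) (k)) (t (r) (k)))) (p (w (r) (p (p (r) (k)) (k))) (s (w (p (r) (k)) (r)))))  →  (w (w (p (p (r) (k)) (s (r))) (p (p (r) (k)) (t (r) (k)))) (p (w (r) (p (p (r) (k)) (k))) (s (w (p (r) (k)) (r)))))
3. (w (w (p (p (r) (k)) (s (r))) (p (p (r) (k)) (t (r) (k)))) (p (w (r) (p (p (r) (k)) (k))) (s (w (p (r) (k)) (r)))))  →  (w (w (p (p (r) (k)) (s (r))) (p (p (r) (k)) (t (r) (k)))) (p (p (p (r) (k)) (k)) (s (w (p (r) (k)) (r)))))
4. (w (w (p (p (r) (k)) (s (r))) (p (p (r) (k)) (t (r) (k)))) (p (p (p (r) (k)) (k)) (s (w (p (r) (k)) (r)))))  →  (w (w (p (p (r) (k)) (s (r))) (p (p (r) (k)) (t (r) (k)))) (p (p (p (r) (k)) (k)) (s (p (r) (k)))))
normal form: (w (w (p (p (r) (k)) (s (r))) (p (p (r) (k)) (t (r) (k)))) (p (p (p (r) (k)) (k)) (s (p (r) (k)))))


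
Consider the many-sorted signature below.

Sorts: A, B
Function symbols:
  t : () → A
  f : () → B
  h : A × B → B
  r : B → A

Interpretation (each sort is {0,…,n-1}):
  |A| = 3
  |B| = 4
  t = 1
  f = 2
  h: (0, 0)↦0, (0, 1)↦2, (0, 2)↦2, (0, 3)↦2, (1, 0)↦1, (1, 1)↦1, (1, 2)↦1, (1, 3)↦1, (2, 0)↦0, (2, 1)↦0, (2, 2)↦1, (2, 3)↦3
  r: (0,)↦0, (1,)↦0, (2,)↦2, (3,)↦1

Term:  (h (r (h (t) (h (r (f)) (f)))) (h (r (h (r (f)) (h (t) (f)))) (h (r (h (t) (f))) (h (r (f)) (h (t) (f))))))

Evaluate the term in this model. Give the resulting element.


  t = 1
  f = 2
  (r (f)) = r(2,) = 2
  f = 2
  (h (r (f)) (f)) = h(2, 2) = 1
  (h (t) (h (r (f)) (f))) = h(1, 1) = 1
  (r (h (t) (h (r (f)) (f)))) = r(1,) = 0
  f = 2
  (r (f)) = r(2,) = 2
  t = 1
  f = 2
  (h (t) (f)) = h(1, 2) = 1
  (h (r (f)) (h (t) (f))) = h(2, 1) = 0
  (r (h (r (f)) (h (t) (f)))) = r(0,) = 0
  t = 1
  f = 2
  (h (t) (f)) = h(1, 2) = 1
  (r (h (t) (f))) = r(1,) = 0
  f = 2
  (r (f)) = r(2,) = 2
  t = 1
  f = 2
  (h (t) (f)) = h(1, 2) = 1
  (h (r (f)) (h (t) (f))) = h(2, 1) = 0
  (h (r (h (t) (f))) (h (r (f)) (h (t) (f)))) = h(0, 0) = 0
  (h (r (h (r (f)) (h (t) (f)))) (h (r (h (t) (f))) (h (r (f)) (h (t) (f))))) = h(0, 0) = 0
  (h (r (h (t) (h (r (f)) (f)))) (h (r (h (r (f)) (h (t) (f)))) (h (r (h (t) (f))) (h (r (f)) (h (t) (f)))))) = h(0, 0) = 0

value = 0


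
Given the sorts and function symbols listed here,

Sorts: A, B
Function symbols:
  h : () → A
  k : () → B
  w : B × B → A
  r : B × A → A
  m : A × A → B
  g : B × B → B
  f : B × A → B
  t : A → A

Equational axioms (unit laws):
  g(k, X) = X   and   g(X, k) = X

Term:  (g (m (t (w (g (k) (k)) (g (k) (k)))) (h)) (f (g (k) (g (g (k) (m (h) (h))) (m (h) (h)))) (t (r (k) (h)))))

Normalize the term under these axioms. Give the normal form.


1. (g (m (t (w (g (k) (k)) (g (k) (k)))) (h)) (f (g (k) (g (g (k) (m (h) (h))) (m (h) (h)))) (t (r (k) (h)))))  →  (g (m (t (w (k) (g (k) (k)))) (h)) (f (g (k) (g (g (k) (m (h) (h))) (m (h) (h)))) (t (r (k) (h)))))
2. (g (m (t (w (k) (g (k) (k)))) (h)) (f (g (k) (g (g (k) (m (h) (h))) (m (h) (h)))) (t (r (k) (h)))))  →  (g (m (t (w (k) (k))) (h)) (f (g (k) (g (g (k) (m (h) (h))) (m (h) (h)))) (t (r (k) (h)))))
3. (g (m (t (w (k) (k))) (h)) (f (g (k) (g (g (k) (m (h) (h))) (m (h) (h)))) (t (r (k) (h)))))  →  (g (m (t (w (k) (k))) (h)) (f (g (g (k) (m (h) (h))) (m (h) (h))) (t (r (k) (h)))))
4. (g (m (t (w (k) (k))) (h)) (f (g (g (k) (m (h) (h))) (m (h) (h))) (t (r (k) (h)))))  →  (g (m (t (w (k) (k))) (h)) (f (g (m (h) (h)) (m (h) (h))) (t (r (k) (h)))))

normal form = (g (m (t (w (k) (k))) (h)) (f (g (m (h) (h)) (m (h) (h))) (t (r (k) (h)))))


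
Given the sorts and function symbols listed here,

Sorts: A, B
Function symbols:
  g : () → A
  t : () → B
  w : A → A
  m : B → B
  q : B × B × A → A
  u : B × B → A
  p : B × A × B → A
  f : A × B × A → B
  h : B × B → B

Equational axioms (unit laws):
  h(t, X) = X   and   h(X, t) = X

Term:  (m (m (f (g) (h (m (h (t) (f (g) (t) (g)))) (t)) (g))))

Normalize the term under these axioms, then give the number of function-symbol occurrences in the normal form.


size = 10

1. (m (m (f (g) (h (m (h (t) (f (g) (t) (g)))) (t)) (g))))  →  (m (m (f (g) (m (h (t) (f (g) (t) (g)))) (g))))
2. (m (m (f (g) (m (h (t) (f (g) (t) (g)))) (g))))  →  (m (m (f (g) (m (f (g) (t) (g))) (g))))
normal form: (m (m (f (g) (m (f (g) (t) (g))) (g))))


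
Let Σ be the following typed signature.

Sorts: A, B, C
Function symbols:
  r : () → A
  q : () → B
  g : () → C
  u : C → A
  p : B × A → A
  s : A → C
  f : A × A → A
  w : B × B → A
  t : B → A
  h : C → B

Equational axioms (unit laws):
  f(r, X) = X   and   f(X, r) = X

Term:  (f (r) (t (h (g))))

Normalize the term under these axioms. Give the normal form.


1. (f (r) (t (h (g))))  →  (t (h (g)))

normal form = (t (h (g)))


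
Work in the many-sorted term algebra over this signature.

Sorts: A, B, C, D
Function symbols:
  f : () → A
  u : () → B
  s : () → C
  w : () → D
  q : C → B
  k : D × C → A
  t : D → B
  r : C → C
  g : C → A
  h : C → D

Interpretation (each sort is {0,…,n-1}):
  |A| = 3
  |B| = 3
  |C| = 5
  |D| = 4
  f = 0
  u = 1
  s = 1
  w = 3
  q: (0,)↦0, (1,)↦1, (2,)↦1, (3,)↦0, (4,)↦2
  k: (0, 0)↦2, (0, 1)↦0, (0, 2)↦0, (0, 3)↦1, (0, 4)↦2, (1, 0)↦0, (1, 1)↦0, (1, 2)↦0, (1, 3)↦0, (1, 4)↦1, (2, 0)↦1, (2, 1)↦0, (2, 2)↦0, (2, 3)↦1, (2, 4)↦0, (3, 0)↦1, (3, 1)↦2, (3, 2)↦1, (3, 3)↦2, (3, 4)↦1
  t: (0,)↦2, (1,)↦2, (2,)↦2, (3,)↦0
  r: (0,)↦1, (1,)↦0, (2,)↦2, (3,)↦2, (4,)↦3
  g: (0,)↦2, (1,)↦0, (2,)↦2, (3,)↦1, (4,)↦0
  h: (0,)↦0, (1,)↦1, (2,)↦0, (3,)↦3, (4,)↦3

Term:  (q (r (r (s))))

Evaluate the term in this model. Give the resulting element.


value = 1

  s = 1
  (r (s)) = r(1,) = 0
  (r (r (s))) = r(0,) = 1
  (q (r (r (s)))) = q(1,) = 1


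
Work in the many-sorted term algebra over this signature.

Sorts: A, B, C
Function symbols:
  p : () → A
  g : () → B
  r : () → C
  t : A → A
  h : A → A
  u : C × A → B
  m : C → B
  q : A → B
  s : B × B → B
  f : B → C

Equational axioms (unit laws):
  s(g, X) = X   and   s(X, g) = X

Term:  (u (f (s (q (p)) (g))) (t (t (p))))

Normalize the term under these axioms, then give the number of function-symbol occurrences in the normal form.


size = 7

1. (u (f (s (q (p)) (g))) (t (t (p))))  →  (u (f (q (p))) (t (t (p))))
normal form: (u (f (q (p))) (t (t (p))))


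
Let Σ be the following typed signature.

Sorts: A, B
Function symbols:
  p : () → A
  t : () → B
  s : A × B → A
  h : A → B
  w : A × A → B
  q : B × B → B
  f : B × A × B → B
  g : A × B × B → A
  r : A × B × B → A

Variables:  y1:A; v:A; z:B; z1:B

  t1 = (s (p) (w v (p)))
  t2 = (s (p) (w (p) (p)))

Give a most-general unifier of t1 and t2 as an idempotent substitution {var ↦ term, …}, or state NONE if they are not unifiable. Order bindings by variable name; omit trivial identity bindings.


{v ↦ (p)}


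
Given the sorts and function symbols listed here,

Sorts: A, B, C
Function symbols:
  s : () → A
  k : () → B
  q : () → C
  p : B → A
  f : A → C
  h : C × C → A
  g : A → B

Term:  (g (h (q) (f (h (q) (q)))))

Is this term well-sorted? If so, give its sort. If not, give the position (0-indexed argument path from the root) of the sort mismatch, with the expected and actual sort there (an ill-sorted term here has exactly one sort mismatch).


well-sorted; sort = B

    (q) : C
        (q) : C
        (q) : C
      (h (q) (q)) : A
    (f (h (q) (q))) : C
  (h (q) (f (h (q) (q)))) : A
(g (h (q) (f (h (q) (q))))) : B


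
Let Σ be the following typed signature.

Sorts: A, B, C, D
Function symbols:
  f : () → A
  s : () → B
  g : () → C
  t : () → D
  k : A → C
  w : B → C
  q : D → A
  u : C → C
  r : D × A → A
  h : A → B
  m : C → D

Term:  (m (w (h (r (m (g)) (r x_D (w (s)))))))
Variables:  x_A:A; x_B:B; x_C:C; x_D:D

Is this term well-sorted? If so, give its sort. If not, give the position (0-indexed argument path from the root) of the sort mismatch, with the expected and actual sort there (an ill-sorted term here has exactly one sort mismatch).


          (g) : C
        (m (g)) : D
          x_D : D
            (s) : B
          (w (s)) : C
        (r x_D (w (s))) : ✗ arg 1 at [0, 0, 0, 1, 1] has sort C, expected A

ill-sorted at position [0, 0, 0, 1, 1]: expected A, got C


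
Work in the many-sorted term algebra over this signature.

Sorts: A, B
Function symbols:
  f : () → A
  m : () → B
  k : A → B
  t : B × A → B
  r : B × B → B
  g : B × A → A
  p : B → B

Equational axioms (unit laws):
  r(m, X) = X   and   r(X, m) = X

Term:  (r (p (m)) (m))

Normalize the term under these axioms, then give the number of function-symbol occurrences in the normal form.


1. (r (p (m)) (m))  →  (p (m))
normal form: (p (m))

size = 2


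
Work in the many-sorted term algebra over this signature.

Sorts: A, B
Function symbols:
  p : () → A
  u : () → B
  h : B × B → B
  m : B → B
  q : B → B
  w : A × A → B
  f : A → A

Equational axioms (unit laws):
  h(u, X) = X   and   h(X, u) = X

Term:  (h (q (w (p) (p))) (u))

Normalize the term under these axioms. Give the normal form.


normal form = (q (w (p) (p)))

1. (h (q (w (p) (p))) (u))  →  (q (w (p) (p)))


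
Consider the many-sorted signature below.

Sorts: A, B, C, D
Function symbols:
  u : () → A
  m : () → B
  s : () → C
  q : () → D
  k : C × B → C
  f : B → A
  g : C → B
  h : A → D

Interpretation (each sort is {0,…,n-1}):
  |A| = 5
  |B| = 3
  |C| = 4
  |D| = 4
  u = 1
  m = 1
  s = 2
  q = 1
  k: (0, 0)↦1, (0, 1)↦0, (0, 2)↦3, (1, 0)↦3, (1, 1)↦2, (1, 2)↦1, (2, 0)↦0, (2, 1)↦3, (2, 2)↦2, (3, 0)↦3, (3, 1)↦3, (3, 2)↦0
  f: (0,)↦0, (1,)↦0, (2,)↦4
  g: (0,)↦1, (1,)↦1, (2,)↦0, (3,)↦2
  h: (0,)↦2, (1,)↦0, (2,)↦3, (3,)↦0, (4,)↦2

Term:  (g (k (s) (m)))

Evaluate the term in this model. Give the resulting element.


  s = 2
  m = 1
  (k (s) (m)) = k(2, 1) = 3
  (g (k (s) (m))) = g(3,) = 2

value = 2


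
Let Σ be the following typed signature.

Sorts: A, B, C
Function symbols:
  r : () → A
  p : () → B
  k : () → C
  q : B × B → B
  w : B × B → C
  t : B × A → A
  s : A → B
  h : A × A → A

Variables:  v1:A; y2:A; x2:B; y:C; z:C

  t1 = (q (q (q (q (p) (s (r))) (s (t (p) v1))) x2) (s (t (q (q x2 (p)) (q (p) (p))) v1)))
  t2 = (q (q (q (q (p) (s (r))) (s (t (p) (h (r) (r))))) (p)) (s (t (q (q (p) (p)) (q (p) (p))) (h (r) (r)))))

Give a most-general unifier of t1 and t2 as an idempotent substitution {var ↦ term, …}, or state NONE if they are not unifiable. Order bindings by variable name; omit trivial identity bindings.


{v1 ↦ (h (r) (r)), x2 ↦ (p)}


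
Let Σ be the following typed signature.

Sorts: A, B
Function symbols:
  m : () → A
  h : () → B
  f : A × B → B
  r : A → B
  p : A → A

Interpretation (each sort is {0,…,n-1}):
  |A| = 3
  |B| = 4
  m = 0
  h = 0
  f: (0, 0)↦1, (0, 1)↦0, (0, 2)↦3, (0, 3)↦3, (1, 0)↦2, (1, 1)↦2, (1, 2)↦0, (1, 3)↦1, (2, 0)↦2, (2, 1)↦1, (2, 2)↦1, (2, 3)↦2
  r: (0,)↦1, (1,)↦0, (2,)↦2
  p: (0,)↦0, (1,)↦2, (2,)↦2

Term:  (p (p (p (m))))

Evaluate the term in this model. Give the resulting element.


value = 0

  m = 0
  (p (m)) = p(0,) = 0
  (p (p (m))) = p(0,) = 0
  (p (p (p (m)))) = p(0,) = 0


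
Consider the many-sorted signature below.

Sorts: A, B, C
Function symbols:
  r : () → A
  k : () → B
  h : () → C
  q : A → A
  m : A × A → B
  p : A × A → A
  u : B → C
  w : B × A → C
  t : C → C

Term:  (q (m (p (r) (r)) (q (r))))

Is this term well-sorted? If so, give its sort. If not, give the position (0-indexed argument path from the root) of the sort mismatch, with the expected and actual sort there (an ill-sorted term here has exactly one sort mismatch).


      (r) : A
      (r) : A
    (p (r) (r)) : A
      (r) : A
    (q (r)) : A
  (m (p (r) (r)) (q (r))) : B
(q (m (p (r) (r)) (q (r)))) : ✗ arg 0 at [0] has sort B, expected A

ill-sorted at position [0]: expected A, got B


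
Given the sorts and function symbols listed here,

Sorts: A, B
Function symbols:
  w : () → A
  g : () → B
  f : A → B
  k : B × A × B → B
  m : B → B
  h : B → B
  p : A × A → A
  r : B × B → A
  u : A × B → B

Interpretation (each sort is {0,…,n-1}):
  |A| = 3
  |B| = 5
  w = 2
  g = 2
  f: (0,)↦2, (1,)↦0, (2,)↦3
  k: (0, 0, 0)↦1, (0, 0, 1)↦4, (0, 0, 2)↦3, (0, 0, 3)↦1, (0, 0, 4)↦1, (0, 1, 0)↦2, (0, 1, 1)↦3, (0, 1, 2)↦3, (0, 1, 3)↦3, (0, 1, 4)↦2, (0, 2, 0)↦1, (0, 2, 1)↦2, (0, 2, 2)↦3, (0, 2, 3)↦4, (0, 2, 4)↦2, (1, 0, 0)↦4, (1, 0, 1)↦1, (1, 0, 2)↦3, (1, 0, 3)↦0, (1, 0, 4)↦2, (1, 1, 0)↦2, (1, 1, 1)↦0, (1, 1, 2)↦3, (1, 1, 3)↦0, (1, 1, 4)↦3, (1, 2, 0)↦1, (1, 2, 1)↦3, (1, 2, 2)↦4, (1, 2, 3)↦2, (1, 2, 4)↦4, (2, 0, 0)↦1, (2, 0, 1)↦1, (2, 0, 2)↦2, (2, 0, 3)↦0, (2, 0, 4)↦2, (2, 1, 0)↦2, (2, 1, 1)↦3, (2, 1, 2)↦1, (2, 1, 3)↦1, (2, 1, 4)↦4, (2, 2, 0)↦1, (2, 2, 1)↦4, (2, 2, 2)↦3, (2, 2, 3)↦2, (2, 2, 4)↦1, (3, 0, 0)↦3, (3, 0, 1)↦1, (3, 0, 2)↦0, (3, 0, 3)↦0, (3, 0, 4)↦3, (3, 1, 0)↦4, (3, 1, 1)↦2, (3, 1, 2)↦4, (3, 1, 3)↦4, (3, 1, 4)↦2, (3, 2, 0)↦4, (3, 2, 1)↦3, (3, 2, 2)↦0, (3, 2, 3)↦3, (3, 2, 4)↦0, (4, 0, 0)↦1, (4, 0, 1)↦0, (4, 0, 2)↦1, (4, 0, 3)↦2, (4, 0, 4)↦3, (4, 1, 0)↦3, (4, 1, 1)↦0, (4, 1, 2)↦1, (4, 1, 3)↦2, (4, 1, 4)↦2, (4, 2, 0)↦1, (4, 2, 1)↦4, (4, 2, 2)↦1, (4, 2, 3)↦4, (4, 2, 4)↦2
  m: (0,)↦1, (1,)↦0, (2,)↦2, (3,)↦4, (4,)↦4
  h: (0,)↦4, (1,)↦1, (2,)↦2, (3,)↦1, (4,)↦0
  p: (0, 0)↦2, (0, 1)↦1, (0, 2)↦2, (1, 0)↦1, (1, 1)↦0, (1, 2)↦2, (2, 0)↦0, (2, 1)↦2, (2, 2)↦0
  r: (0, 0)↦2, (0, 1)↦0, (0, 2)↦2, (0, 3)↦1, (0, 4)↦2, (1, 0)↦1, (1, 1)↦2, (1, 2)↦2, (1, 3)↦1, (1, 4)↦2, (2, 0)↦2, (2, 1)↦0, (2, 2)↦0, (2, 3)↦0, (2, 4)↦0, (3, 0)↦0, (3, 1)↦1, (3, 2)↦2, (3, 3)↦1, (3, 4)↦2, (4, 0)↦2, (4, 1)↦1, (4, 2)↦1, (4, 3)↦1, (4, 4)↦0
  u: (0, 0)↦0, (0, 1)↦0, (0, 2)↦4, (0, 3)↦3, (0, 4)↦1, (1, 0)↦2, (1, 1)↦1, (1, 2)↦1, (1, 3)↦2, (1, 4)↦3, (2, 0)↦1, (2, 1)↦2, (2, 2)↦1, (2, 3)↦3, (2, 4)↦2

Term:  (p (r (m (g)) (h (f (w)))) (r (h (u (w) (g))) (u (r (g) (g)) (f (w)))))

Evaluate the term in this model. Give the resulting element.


  g = 2
  (m (g)) = m(2,) = 2
  w = 2
  (f (w)) = f(2,) = 3
  (h (f (w))) = h(3,) = 1
  (r (m (g)) (h (f (w)))) = r(2, 1) = 0
  w = 2
  g = 2
  (u (w) (g)) = u(2, 2) = 1
  (h (u (w) (g))) = h(1,) = 1
  g = 2
  g = 2
  (r (g) (g)) = r(2, 2) = 0
  w = 2
  (f (w)) = f(2,) = 3
  (u (r (g) (g)) (f (w))) = u(0, 3) = 3
  (r (h (u (w) (g))) (u (r (g) (g)) (f (w)))) = r(1, 3) = 1
  (p (r (m (g)) (h (f (w)))) (r (h (u (w) (g))) (u (r (g) (g)) (f (w))))) = p(0, 1) = 1

value = 1
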